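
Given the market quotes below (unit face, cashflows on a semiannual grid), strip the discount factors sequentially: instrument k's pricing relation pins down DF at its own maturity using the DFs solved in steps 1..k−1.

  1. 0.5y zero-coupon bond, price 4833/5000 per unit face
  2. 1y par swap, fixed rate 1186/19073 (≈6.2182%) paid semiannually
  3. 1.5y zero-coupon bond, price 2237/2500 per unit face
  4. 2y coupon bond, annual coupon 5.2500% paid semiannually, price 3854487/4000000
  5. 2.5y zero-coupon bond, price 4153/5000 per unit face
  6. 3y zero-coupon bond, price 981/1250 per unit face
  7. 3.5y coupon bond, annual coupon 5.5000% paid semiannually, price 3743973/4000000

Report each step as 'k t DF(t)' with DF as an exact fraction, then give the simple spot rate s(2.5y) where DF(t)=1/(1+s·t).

step 1 [0.5y] zero: DF = P = 4833/5000 ≈ 0.966600
step 2 [1y] swap r/2=593/19073: DF=(1 − 593/19073·(0.966600))/(1+593/19073) = 9407/10000 ≈ 0.940700
step 3 [1.5y] zero: DF = P = 2237/2500 ≈ 0.894800
step 4 [2y] bond c/2=21/800: DF=(3854487/4000000 − 21/800·(0.966600+0.940700+0.894800))/(1+21/800) = 8673/10000 ≈ 0.867300
step 5 [2.5y] zero: DF = P = 4153/5000 ≈ 0.830600
step 6 [3y] zero: DF = P = 981/1250 ≈ 0.784800
step 7 [3.5y] bond c/2=11/400: DF=(3743973/4000000 − 11/400·(0.966600+0.940700+0.894800+0.867300+0.830600+0.784800))/(1+11/400) = 1539/2000 ≈ 0.769500

1 1/2 4833/5000
2 1 9407/10000
3 3/2 2237/2500
4 2 8673/10000
5 5/2 4153/5000
6 3 981/1250
7 7/2 1539/2000
s(2.5y) = (1/(4153/5000) − 1)/(5/2) = 1694/20765 ≈ 8.1580%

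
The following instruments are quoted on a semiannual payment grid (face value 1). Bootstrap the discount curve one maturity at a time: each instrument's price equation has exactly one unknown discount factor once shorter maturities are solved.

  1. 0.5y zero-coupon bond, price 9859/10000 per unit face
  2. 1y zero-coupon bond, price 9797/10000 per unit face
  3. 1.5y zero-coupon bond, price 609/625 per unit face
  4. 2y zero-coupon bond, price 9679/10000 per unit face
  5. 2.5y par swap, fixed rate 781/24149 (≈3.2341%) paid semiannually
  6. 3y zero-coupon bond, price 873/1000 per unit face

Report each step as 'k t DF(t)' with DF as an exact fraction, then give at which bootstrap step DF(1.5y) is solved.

step 1 [0.5y] zero: DF = P = 9859/10000 ≈ 0.985900
step 2 [1y] zero: DF = P = 9797/10000 ≈ 0.979700
step 3 [1.5y] zero: DF = P = 609/625 ≈ 0.974400
step 4 [2y] zero: DF = P = 9679/10000 ≈ 0.967900
step 5 [2.5y] swap r/2=781/48298: DF=(1 − 781/48298·(0.985900+0.979700+0.974400+0.967900))/(1+781/48298) = 9219/10000 ≈ 0.921900
step 6 [3y] zero: DF = P = 873/1000 ≈ 0.873000

1 1/2 9859/10000
2 1 9797/10000
3 3/2 609/625
4 2 9679/10000
5 5/2 9219/10000
6 3 873/1000
DF(1.5y) is solved at step 3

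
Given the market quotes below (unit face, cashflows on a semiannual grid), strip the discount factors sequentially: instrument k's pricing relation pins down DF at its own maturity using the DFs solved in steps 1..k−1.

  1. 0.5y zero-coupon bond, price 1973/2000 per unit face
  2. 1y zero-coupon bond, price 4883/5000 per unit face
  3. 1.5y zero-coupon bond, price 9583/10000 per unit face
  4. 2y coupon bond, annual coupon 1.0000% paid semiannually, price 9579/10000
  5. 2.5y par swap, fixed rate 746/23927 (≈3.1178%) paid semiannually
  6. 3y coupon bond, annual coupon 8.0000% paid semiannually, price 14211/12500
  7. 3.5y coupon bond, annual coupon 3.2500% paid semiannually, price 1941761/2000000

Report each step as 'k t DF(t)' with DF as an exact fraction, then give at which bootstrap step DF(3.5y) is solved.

step 1 [0.5y] zero: DF = P = 1973/2000 ≈ 0.986500
step 2 [1y] zero: DF = P = 4883/5000 ≈ 0.976600
step 3 [1.5y] zero: DF = P = 9583/10000 ≈ 0.958300
step 4 [2y] bond c/2=1/200: DF=(9579/10000 − 1/200·(0.986500+0.976600+0.958300))/(1+1/200) = 4693/5000 ≈ 0.938600
step 5 [2.5y] swap r/2=373/23927: DF=(1 − 373/23927·(0.986500+0.976600+0.958300+0.938600))/(1+373/23927) = 4627/5000 ≈ 0.925400
step 6 [3y] bond c/2=1/25: DF=(14211/12500 − 1/25·(0.986500+0.976600+0.958300+0.938600+0.925400))/(1+1/25) = 9091/10000 ≈ 0.909100
step 7 [3.5y] bond c/2=13/800: DF=(1941761/2000000 − 13/800·(0.986500+0.976600+0.958300+0.938600+0.925400+0.909100))/(1+13/800) = 8643/10000 ≈ 0.864300

1 1/2 1973/2000
2 1 4883/5000
3 3/2 9583/10000
4 2 4693/5000
5 5/2 4627/5000
6 3 9091/10000
7 7/2 8643/10000
DF(3.5y) is solved at step 7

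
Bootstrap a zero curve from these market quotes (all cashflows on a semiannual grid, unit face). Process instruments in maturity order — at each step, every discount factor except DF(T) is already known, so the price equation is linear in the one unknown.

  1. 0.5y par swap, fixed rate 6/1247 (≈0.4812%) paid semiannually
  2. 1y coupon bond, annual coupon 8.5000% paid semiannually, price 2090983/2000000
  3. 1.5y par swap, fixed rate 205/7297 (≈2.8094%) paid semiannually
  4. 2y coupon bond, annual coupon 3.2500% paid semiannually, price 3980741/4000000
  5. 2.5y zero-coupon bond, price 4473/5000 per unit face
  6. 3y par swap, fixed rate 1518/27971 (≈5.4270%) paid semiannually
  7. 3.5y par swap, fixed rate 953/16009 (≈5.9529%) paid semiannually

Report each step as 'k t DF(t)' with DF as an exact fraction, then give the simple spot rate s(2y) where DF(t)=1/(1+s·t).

1 1/2 1247/1250
2 1 4811/5000
3 3/2 959/1000
4 2 4663/5000
5 5/2 4473/5000
6 3 4241/5000
7 7/2 4047/5000
s(2y) = (1/(4663/5000) − 1)/(2) = 337/9326 ≈ 3.6136%

step 1 [0.5y] swap r/2=3/1247: DF=(1 − 3/1247·(0))/(1+3/1247) = 1247/1250 ≈ 0.997600
step 2 [1y] bond c/2=17/400: DF=(2090983/2000000 − 17/400·(0.997600))/(1+17/400) = 4811/5000 ≈ 0.962200
step 3 [1.5y] swap r/2=205/14594: DF=(1 − 205/14594·(0.997600+0.962200))/(1+205/14594) = 959/1000 ≈ 0.959000
step 4 [2y] bond c/2=13/800: DF=(3980741/4000000 − 13/800·(0.997600+0.962200+0.959000))/(1+13/800) = 4663/5000 ≈ 0.932600
step 5 [2.5y] zero: DF = P = 4473/5000 ≈ 0.894600
step 6 [3y] swap r/2=759/27971: DF=(1 − 759/27971·(0.997600+0.962200+0.959000+0.932600+0.894600))/(1+759/27971) = 4241/5000 ≈ 0.848200
step 7 [3.5y] swap r/2=953/32018: DF=(1 − 953/32018·(0.997600+0.962200+0.959000+0.932600+0.894600+0.848200))/(1+953/32018) = 4047/5000 ≈ 0.809400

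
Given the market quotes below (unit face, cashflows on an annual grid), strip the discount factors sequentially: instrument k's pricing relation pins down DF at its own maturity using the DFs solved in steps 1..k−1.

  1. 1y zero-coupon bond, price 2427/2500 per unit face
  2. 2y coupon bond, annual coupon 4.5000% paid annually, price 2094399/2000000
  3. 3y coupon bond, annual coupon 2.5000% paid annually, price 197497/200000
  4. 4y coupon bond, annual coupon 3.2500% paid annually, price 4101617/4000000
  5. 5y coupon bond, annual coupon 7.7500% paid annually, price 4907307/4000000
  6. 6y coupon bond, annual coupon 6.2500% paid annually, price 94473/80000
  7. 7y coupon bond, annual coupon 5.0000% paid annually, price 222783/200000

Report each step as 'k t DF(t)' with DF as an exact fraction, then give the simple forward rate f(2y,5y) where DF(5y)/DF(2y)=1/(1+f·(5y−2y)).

step 1 [1y] zero: DF = P = 2427/2500 ≈ 0.970800
step 2 [2y] bond c/1=9/200: DF=(2094399/2000000 − 9/200·(0.970800))/(1+9/200) = 9603/10000 ≈ 0.960300
step 3 [3y] bond c/1=1/40: DF=(197497/200000 − 1/40·(0.970800+0.960300))/(1+1/40) = 9163/10000 ≈ 0.916300
step 4 [4y] bond c/1=13/400: DF=(4101617/4000000 − 13/400·(0.970800+0.960300+0.916300))/(1+13/400) = 1807/2000 ≈ 0.903500
step 5 [5y] bond c/1=31/400: DF=(4907307/4000000 − 31/400·(0.970800+0.960300+0.916300+0.903500))/(1+31/400) = 543/625 ≈ 0.868800
step 6 [6y] bond c/1=1/16: DF=(94473/80000 − 1/16·(0.970800+0.960300+0.916300+0.903500+0.868800))/(1+1/16) = 8397/10000 ≈ 0.839700
step 7 [7y] bond c/1=1/20: DF=(222783/200000 − 1/20·(0.970800+0.960300+0.916300+0.903500+0.868800+0.839700))/(1+1/20) = 8009/10000 ≈ 0.800900

1 1 2427/2500
2 2 9603/10000
3 3 9163/10000
4 4 1807/2000
5 5 543/625
6 6 8397/10000
7 7 8009/10000
f(2y,5y) = ((9603/10000)/(543/625) − 1)/(3) = 305/8688 ≈ 3.5106%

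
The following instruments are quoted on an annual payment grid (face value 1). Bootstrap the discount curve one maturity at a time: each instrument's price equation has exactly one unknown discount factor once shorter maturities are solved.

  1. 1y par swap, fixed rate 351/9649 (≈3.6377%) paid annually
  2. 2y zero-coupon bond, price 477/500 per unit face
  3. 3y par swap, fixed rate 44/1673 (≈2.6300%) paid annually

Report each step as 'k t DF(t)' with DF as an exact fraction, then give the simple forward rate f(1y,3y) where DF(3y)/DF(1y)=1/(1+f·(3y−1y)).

1 1 9649/10000
2 2 477/500
3 3 2313/2500
f(1y,3y) = ((9649/10000)/(2313/2500) − 1)/(2) = 397/18504 ≈ 2.1455%

step 1 [1y] swap r/1=351/9649: DF=(1 − 351/9649·(0))/(1+351/9649) = 9649/10000 ≈ 0.964900
step 2 [2y] zero: DF = P = 477/500 ≈ 0.954000
step 3 [3y] swap r/1=44/1673: DF=(1 − 44/1673·(0.964900+0.954000))/(1+44/1673) = 2313/2500 ≈ 0.925200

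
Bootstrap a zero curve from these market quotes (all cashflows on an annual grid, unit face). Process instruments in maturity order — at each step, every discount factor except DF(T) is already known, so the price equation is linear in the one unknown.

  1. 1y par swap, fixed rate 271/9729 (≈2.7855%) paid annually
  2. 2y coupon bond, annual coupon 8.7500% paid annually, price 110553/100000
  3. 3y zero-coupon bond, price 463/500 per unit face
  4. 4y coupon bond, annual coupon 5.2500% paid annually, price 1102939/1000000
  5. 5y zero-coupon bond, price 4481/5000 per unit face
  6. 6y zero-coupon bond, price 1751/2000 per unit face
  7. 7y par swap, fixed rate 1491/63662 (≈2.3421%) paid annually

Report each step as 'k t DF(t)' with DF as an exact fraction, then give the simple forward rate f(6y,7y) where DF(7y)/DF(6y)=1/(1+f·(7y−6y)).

1 1 9729/10000
2 2 9383/10000
3 3 463/500
4 4 1133/1250
5 5 4481/5000
6 6 1751/2000
7 7 8509/10000
f(6y,7y) = ((1751/2000)/(8509/10000) − 1)/(1) = 246/8509 ≈ 2.8911%

step 1 [1y] swap r/1=271/9729: DF=(1 − 271/9729·(0))/(1+271/9729) = 9729/10000 ≈ 0.972900
step 2 [2y] bond c/1=7/80: DF=(110553/100000 − 7/80·(0.972900))/(1+7/80) = 9383/10000 ≈ 0.938300
step 3 [3y] zero: DF = P = 463/500 ≈ 0.926000
step 4 [4y] bond c/1=21/400: DF=(1102939/1000000 − 21/400·(0.972900+0.938300+0.926000))/(1+21/400) = 1133/1250 ≈ 0.906400
step 5 [5y] zero: DF = P = 4481/5000 ≈ 0.896200
step 6 [6y] zero: DF = P = 1751/2000 ≈ 0.875500
step 7 [7y] swap r/1=1491/63662: DF=(1 − 1491/63662·(0.972900+0.938300+0.926000+0.906400+0.896200+0.875500))/(1+1491/63662) = 8509/10000 ≈ 0.850900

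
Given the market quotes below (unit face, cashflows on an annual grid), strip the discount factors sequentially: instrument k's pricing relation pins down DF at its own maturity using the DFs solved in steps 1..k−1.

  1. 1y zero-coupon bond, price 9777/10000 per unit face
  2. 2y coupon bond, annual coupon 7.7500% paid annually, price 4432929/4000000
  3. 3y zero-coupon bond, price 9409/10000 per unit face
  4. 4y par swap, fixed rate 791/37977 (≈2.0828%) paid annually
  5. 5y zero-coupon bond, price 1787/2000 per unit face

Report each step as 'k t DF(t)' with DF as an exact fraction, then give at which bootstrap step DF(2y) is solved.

step 1 [1y] zero: DF = P = 9777/10000 ≈ 0.977700
step 2 [2y] bond c/1=31/400: DF=(4432929/4000000 − 31/400·(0.977700))/(1+31/400) = 4791/5000 ≈ 0.958200
step 3 [3y] zero: DF = P = 9409/10000 ≈ 0.940900
step 4 [4y] swap r/1=791/37977: DF=(1 − 791/37977·(0.977700+0.958200+0.940900))/(1+791/37977) = 9209/10000 ≈ 0.920900
step 5 [5y] zero: DF = P = 1787/2000 ≈ 0.893500

1 1 9777/10000
2 2 4791/5000
3 3 9409/10000
4 4 9209/10000
5 5 1787/2000
DF(2y) is solved at step 2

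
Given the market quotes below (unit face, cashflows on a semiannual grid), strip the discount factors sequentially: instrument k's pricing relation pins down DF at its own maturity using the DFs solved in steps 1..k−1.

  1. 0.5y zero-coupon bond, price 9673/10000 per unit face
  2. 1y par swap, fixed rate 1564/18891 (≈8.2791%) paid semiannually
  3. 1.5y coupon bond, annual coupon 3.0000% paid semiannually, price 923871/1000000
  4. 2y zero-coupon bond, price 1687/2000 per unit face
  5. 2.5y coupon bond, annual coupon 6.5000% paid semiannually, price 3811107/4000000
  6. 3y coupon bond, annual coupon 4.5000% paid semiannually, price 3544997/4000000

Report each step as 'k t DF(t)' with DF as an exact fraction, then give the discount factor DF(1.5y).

step 1 [0.5y] zero: DF = P = 9673/10000 ≈ 0.967300
step 2 [1y] swap r/2=782/18891: DF=(1 − 782/18891·(0.967300))/(1+782/18891) = 4609/5000 ≈ 0.921800
step 3 [1.5y] bond c/2=3/200: DF=(923871/1000000 − 3/200·(0.967300+0.921800))/(1+3/200) = 8823/10000 ≈ 0.882300
step 4 [2y] zero: DF = P = 1687/2000 ≈ 0.843500
step 5 [2.5y] bond c/2=13/400: DF=(3811107/4000000 − 13/400·(0.967300+0.921800+0.882300+0.843500))/(1+13/400) = 809/1000 ≈ 0.809000
step 6 [3y] bond c/2=9/400: DF=(3544997/4000000 − 9/400·(0.967300+0.921800+0.882300+0.843500+0.809000))/(1+9/400) = 3847/5000 ≈ 0.769400

1 1/2 9673/10000
2 1 4609/5000
3 3/2 8823/10000
4 2 1687/2000
5 5/2 809/1000
6 3 3847/5000
DF(1.5y) = 8823/10000 ≈ 0.882300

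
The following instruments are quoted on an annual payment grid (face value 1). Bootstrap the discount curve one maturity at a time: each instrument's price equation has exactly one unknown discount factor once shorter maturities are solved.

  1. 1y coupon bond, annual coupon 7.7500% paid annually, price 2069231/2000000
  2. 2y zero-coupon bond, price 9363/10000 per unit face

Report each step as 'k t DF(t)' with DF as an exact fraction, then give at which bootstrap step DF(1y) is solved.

1 1 4801/5000
2 2 9363/10000
DF(1y) is solved at step 1

step 1 [1y] bond c/1=31/400: DF=(2069231/2000000 − 31/400·(0))/(1+31/400) = 4801/5000 ≈ 0.960200
step 2 [2y] zero: DF = P = 9363/10000 ≈ 0.936300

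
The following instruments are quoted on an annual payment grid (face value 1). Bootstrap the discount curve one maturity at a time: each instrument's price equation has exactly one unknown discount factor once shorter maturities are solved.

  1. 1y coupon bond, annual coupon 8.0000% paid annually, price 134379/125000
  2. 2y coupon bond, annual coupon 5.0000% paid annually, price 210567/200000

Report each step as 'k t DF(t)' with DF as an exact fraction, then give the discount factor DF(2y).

1 1 4977/5000
2 2 9553/10000
DF(2y) = 9553/10000 ≈ 0.955300

step 1 [1y] bond c/1=2/25: DF=(134379/125000 − 2/25·(0))/(1+2/25) = 4977/5000 ≈ 0.995400
step 2 [2y] bond c/1=1/20: DF=(210567/200000 − 1/20·(0.995400))/(1+1/20) = 9553/10000 ≈ 0.955300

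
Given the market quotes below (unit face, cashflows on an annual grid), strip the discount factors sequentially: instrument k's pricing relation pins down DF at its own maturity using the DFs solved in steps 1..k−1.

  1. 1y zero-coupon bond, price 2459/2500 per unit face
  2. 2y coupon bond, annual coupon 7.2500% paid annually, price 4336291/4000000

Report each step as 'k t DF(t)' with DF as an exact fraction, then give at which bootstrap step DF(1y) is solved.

step 1 [1y] zero: DF = P = 2459/2500 ≈ 0.983600
step 2 [2y] bond c/1=29/400: DF=(4336291/4000000 − 29/400·(0.983600))/(1+29/400) = 9443/10000 ≈ 0.944300

1 1 2459/2500
2 2 9443/10000
DF(1y) is solved at step 1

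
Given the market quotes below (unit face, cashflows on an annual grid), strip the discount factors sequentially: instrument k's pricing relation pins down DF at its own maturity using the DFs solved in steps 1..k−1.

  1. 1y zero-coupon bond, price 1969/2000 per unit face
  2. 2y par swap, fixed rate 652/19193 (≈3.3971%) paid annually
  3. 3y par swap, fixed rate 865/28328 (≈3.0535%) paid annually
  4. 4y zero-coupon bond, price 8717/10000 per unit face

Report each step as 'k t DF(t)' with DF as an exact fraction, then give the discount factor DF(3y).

step 1 [1y] zero: DF = P = 1969/2000 ≈ 0.984500
step 2 [2y] swap r/1=652/19193: DF=(1 − 652/19193·(0.984500))/(1+652/19193) = 2337/2500 ≈ 0.934800
step 3 [3y] swap r/1=865/28328: DF=(1 − 865/28328·(0.984500+0.934800))/(1+865/28328) = 1827/2000 ≈ 0.913500
step 4 [4y] zero: DF = P = 8717/10000 ≈ 0.871700

1 1 1969/2000
2 2 2337/2500
3 3 1827/2000
4 4 8717/10000
DF(3y) = 1827/2000 ≈ 0.913500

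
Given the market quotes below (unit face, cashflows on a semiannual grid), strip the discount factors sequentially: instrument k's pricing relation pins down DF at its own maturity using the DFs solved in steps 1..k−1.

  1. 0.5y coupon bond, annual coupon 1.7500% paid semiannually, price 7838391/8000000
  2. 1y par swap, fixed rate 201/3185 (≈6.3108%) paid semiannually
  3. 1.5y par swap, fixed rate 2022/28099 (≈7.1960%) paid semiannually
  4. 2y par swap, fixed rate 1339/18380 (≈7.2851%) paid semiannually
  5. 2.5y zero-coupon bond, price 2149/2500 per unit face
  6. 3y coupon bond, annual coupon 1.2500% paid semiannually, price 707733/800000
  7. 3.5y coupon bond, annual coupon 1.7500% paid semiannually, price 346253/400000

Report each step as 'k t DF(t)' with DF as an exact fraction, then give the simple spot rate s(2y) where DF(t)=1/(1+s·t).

step 1 [0.5y] bond c/2=7/800: DF=(7838391/8000000 − 7/800·(0))/(1+7/800) = 9713/10000 ≈ 0.971300
step 2 [1y] swap r/2=201/6370: DF=(1 − 201/6370·(0.971300))/(1+201/6370) = 9397/10000 ≈ 0.939700
step 3 [1.5y] swap r/2=1011/28099: DF=(1 − 1011/28099·(0.971300+0.939700))/(1+1011/28099) = 8989/10000 ≈ 0.898900
step 4 [2y] swap r/2=1339/36760: DF=(1 − 1339/36760·(0.971300+0.939700+0.898900))/(1+1339/36760) = 8661/10000 ≈ 0.866100
step 5 [2.5y] zero: DF = P = 2149/2500 ≈ 0.859600
step 6 [3y] bond c/2=1/160: DF=(707733/800000 − 1/160·(0.971300+0.939700+0.898900+0.866100+0.859600))/(1+1/160) = 851/1000 ≈ 0.851000
step 7 [3.5y] bond c/2=7/800: DF=(346253/400000 − 7/800·(0.971300+0.939700+0.898900+0.866100+0.859600+0.851000))/(1+7/800) = 4057/5000 ≈ 0.811400

1 1/2 9713/10000
2 1 9397/10000
3 3/2 8989/10000
4 2 8661/10000
5 5/2 2149/2500
6 3 851/1000
7 7/2 4057/5000
s(2y) = (1/(8661/10000) − 1)/(2) = 1339/17322 ≈ 7.7301%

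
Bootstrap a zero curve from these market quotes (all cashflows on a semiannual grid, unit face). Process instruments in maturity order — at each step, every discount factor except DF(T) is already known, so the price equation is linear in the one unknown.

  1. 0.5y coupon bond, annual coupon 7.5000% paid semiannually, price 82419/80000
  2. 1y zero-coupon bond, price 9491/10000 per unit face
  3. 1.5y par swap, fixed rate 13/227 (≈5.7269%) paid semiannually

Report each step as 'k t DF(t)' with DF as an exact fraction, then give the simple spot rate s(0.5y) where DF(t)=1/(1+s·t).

1 1/2 993/1000
2 1 9491/10000
3 3/2 9181/10000
s(0.5y) = (1/(993/1000) − 1)/(1/2) = 14/993 ≈ 1.4099%

step 1 [0.5y] bond c/2=3/80: DF=(82419/80000 − 3/80·(0))/(1+3/80) = 993/1000 ≈ 0.993000
step 2 [1y] zero: DF = P = 9491/10000 ≈ 0.949100
step 3 [1.5y] swap r/2=13/454: DF=(1 − 13/454·(0.993000+0.949100))/(1+13/454) = 9181/10000 ≈ 0.918100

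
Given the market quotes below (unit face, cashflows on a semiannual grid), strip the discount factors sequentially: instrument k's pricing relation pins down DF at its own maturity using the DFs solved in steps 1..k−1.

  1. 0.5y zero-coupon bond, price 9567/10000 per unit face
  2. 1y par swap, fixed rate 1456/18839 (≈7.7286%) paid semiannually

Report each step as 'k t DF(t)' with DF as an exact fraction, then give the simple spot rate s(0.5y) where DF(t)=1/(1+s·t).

step 1 [0.5y] zero: DF = P = 9567/10000 ≈ 0.956700
step 2 [1y] swap r/2=728/18839: DF=(1 − 728/18839·(0.956700))/(1+728/18839) = 1159/1250 ≈ 0.927200

1 1/2 9567/10000
2 1 1159/1250
s(0.5y) = (1/(9567/10000) − 1)/(1/2) = 866/9567 ≈ 9.0519%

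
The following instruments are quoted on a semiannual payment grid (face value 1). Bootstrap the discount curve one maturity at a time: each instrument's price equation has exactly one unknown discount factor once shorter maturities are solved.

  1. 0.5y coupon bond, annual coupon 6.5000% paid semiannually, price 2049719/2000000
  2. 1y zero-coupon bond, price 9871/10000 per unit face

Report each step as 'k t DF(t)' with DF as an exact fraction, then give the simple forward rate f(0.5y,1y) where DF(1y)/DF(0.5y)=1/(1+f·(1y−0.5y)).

1 1/2 4963/5000
2 1 9871/10000
f(0.5y,1y) = ((4963/5000)/(9871/10000) − 1)/(1/2) = 110/9871 ≈ 1.1144%

step 1 [0.5y] bond c/2=13/400: DF=(2049719/2000000 − 13/400·(0))/(1+13/400) = 4963/5000 ≈ 0.992600
step 2 [1y] zero: DF = P = 9871/10000 ≈ 0.987100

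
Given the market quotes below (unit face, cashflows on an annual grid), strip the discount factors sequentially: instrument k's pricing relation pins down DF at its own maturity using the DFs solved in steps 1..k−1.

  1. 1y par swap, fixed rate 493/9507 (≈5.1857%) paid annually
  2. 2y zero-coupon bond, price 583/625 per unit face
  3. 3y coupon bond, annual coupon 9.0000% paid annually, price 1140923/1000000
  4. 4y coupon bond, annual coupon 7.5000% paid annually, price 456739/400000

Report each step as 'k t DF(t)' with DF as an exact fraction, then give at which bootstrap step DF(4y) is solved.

1 1 9507/10000
2 2 583/625
3 3 557/625
4 4 4343/5000
DF(4y) is solved at step 4

step 1 [1y] swap r/1=493/9507: DF=(1 − 493/9507·(0))/(1+493/9507) = 9507/10000 ≈ 0.950700
step 2 [2y] zero: DF = P = 583/625 ≈ 0.932800
step 3 [3y] bond c/1=9/100: DF=(1140923/1000000 − 9/100·(0.950700+0.932800))/(1+9/100) = 557/625 ≈ 0.891200
step 4 [4y] bond c/1=3/40: DF=(456739/400000 − 3/40·(0.950700+0.932800+0.891200))/(1+3/40) = 4343/5000 ≈ 0.868600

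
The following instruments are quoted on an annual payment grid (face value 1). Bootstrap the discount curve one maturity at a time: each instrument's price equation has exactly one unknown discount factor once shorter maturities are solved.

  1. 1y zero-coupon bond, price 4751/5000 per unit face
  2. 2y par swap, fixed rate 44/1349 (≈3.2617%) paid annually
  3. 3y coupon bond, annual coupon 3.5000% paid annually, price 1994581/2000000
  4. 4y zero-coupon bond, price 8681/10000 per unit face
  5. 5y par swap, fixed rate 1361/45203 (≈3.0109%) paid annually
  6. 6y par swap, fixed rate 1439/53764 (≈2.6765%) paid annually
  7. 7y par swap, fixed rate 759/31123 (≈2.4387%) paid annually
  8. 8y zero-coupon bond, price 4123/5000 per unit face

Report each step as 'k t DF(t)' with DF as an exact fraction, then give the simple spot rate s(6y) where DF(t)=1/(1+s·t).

step 1 [1y] zero: DF = P = 4751/5000 ≈ 0.950200
step 2 [2y] swap r/1=44/1349: DF=(1 − 44/1349·(0.950200))/(1+44/1349) = 1173/1250 ≈ 0.938400
step 3 [3y] bond c/1=7/200: DF=(1994581/2000000 − 7/200·(0.950200+0.938400))/(1+7/200) = 8997/10000 ≈ 0.899700
step 4 [4y] zero: DF = P = 8681/10000 ≈ 0.868100
step 5 [5y] swap r/1=1361/45203: DF=(1 − 1361/45203·(0.950200+0.938400+0.899700+0.868100))/(1+1361/45203) = 8639/10000 ≈ 0.863900
step 6 [6y] swap r/1=1439/53764: DF=(1 − 1439/53764·(0.950200+0.938400+0.899700+0.868100+0.863900))/(1+1439/53764) = 8561/10000 ≈ 0.856100
step 7 [7y] swap r/1=759/31123: DF=(1 − 759/31123·(0.950200+0.938400+0.899700+0.868100+0.863900+0.856100))/(1+759/31123) = 4241/5000 ≈ 0.848200
step 8 [8y] zero: DF = P = 4123/5000 ≈ 0.824600

1 1 4751/5000
2 2 1173/1250
3 3 8997/10000
4 4 8681/10000
5 5 8639/10000
6 6 8561/10000
7 7 4241/5000
8 8 4123/5000
s(6y) = (1/(8561/10000) − 1)/(6) = 1439/51366 ≈ 2.8015%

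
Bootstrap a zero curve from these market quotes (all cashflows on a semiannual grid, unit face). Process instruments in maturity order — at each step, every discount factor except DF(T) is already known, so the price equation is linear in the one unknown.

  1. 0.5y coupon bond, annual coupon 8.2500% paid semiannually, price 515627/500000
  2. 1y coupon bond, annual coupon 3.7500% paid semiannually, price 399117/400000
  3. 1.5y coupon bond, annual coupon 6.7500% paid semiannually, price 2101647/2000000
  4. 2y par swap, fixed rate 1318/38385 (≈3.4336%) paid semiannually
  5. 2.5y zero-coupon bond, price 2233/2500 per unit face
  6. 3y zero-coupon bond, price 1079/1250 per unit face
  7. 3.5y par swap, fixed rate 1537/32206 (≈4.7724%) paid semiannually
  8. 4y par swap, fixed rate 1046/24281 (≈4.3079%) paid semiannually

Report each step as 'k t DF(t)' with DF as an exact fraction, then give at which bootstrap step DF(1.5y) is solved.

1 1/2 619/625
2 1 2403/2500
3 3/2 1191/1250
4 2 9341/10000
5 5/2 2233/2500
6 3 1079/1250
7 7/2 8463/10000
8 4 8431/10000
DF(1.5y) is solved at step 3

step 1 [0.5y] bond c/2=33/800: DF=(515627/500000 − 33/800·(0))/(1+33/800) = 619/625 ≈ 0.990400
step 2 [1y] bond c/2=3/160: DF=(399117/400000 − 3/160·(0.990400))/(1+3/160) = 2403/2500 ≈ 0.961200
step 3 [1.5y] bond c/2=27/800: DF=(2101647/2000000 − 27/800·(0.990400+0.961200))/(1+27/800) = 1191/1250 ≈ 0.952800
step 4 [2y] swap r/2=659/38385: DF=(1 − 659/38385·(0.990400+0.961200+0.952800))/(1+659/38385) = 9341/10000 ≈ 0.934100
step 5 [2.5y] zero: DF = P = 2233/2500 ≈ 0.893200
step 6 [3y] zero: DF = P = 1079/1250 ≈ 0.863200
step 7 [3.5y] swap r/2=1537/64412: DF=(1 − 1537/64412·(0.990400+0.961200+0.952800+0.934100+0.893200+0.863200))/(1+1537/64412) = 8463/10000 ≈ 0.846300
step 8 [4y] swap r/2=523/24281: DF=(1 − 523/24281·(0.990400+0.961200+0.952800+0.934100+0.893200+0.863200+0.846300))/(1+523/24281) = 8431/10000 ≈ 0.843100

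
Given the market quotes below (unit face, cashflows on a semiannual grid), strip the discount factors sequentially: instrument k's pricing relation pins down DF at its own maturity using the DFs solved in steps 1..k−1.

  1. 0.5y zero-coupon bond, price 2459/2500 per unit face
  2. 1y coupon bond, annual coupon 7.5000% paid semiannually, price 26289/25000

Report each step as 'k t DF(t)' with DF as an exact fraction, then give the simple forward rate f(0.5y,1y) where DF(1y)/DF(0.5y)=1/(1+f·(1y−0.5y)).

1 1/2 2459/2500
2 1 489/500
f(0.5y,1y) = ((2459/2500)/(489/500) − 1)/(1/2) = 28/2445 ≈ 1.1452%

step 1 [0.5y] zero: DF = P = 2459/2500 ≈ 0.983600
step 2 [1y] bond c/2=3/80: DF=(26289/25000 − 3/80·(0.983600))/(1+3/80) = 489/500 ≈ 0.978000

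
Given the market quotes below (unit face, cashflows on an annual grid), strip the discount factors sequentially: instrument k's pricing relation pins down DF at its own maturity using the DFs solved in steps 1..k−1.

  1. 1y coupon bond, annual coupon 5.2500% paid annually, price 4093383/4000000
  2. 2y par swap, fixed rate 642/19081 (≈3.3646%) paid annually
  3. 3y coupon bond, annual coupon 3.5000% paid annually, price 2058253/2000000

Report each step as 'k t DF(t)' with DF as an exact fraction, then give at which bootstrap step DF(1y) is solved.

1 1 9723/10000
2 2 4679/5000
3 3 4649/5000
DF(1y) is solved at step 1

step 1 [1y] bond c/1=21/400: DF=(4093383/4000000 − 21/400·(0))/(1+21/400) = 9723/10000 ≈ 0.972300
step 2 [2y] swap r/1=642/19081: DF=(1 − 642/19081·(0.972300))/(1+642/19081) = 4679/5000 ≈ 0.935800
step 3 [3y] bond c/1=7/200: DF=(2058253/2000000 − 7/200·(0.972300+0.935800))/(1+7/200) = 4649/5000 ≈ 0.929800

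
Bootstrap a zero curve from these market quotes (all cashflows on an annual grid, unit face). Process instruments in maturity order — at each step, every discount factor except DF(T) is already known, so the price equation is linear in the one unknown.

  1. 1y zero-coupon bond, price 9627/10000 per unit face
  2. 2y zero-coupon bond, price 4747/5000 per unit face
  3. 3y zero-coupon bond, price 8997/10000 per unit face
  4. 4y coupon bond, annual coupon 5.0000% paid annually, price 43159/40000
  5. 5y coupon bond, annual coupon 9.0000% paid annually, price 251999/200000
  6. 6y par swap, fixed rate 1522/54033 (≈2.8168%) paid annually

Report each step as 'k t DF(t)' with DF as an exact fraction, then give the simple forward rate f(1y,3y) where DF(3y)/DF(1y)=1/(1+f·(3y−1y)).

1 1 9627/10000
2 2 4747/5000
3 3 8997/10000
4 4 8937/10000
5 5 17/20
6 6 4239/5000
f(1y,3y) = ((9627/10000)/(8997/10000) − 1)/(2) = 105/2999 ≈ 3.5012%

step 1 [1y] zero: DF = P = 9627/10000 ≈ 0.962700
step 2 [2y] zero: DF = P = 4747/5000 ≈ 0.949400
step 3 [3y] zero: DF = P = 8997/10000 ≈ 0.899700
step 4 [4y] bond c/1=1/20: DF=(43159/40000 − 1/20·(0.962700+0.949400+0.899700))/(1+1/20) = 8937/10000 ≈ 0.893700
step 5 [5y] bond c/1=9/100: DF=(251999/200000 − 9/100·(0.962700+0.949400+0.899700+0.893700))/(1+9/100) = 17/20 ≈ 0.850000
step 6 [6y] swap r/1=1522/54033: DF=(1 − 1522/54033·(0.962700+0.949400+0.899700+0.893700+0.850000))/(1+1522/54033) = 4239/5000 ≈ 0.847800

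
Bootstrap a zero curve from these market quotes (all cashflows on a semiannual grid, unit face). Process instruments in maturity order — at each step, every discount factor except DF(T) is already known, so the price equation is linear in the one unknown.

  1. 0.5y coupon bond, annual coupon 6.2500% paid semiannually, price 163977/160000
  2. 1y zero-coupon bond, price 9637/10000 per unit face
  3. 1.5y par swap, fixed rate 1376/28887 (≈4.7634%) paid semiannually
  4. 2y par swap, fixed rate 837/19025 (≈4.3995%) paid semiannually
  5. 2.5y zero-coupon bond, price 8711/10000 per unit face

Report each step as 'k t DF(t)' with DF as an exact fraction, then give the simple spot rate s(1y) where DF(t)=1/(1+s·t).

step 1 [0.5y] bond c/2=1/32: DF=(163977/160000 − 1/32·(0))/(1+1/32) = 4969/5000 ≈ 0.993800
step 2 [1y] zero: DF = P = 9637/10000 ≈ 0.963700
step 3 [1.5y] swap r/2=688/28887: DF=(1 − 688/28887·(0.993800+0.963700))/(1+688/28887) = 582/625 ≈ 0.931200
step 4 [2y] swap r/2=837/38050: DF=(1 − 837/38050·(0.993800+0.963700+0.931200))/(1+837/38050) = 9163/10000 ≈ 0.916300
step 5 [2.5y] zero: DF = P = 8711/10000 ≈ 0.871100

1 1/2 4969/5000
2 1 9637/10000
3 3/2 582/625
4 2 9163/10000
5 5/2 8711/10000
s(1y) = (1/(9637/10000) − 1)/(1) = 363/9637 ≈ 3.7667%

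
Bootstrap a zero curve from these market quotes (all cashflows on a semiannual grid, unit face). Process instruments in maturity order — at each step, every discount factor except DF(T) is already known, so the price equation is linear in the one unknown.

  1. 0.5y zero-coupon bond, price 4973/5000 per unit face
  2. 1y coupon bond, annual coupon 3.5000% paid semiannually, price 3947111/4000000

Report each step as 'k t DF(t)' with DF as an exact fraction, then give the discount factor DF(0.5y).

1 1/2 4973/5000
2 1 9527/10000
DF(0.5y) = 4973/5000 ≈ 0.994600

step 1 [0.5y] zero: DF = P = 4973/5000 ≈ 0.994600
step 2 [1y] bond c/2=7/400: DF=(3947111/4000000 − 7/400·(0.994600))/(1+7/400) = 9527/10000 ≈ 0.952700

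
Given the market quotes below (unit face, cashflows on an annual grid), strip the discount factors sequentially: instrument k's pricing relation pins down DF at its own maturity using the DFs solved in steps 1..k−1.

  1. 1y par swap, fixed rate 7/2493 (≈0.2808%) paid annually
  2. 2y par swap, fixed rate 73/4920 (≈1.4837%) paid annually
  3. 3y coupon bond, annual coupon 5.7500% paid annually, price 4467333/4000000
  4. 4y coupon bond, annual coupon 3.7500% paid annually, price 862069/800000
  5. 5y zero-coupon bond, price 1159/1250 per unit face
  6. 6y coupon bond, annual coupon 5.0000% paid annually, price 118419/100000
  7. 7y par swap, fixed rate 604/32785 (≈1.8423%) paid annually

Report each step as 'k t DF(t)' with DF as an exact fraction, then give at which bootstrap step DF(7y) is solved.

1 1 2493/2500
2 2 2427/2500
3 3 9491/10000
4 4 2333/2500
5 5 1159/1250
6 6 9003/10000
7 7 1099/1250
DF(7y) is solved at step 7

step 1 [1y] swap r/1=7/2493: DF=(1 − 7/2493·(0))/(1+7/2493) = 2493/2500 ≈ 0.997200
step 2 [2y] swap r/1=73/4920: DF=(1 − 73/4920·(0.997200))/(1+73/4920) = 2427/2500 ≈ 0.970800
step 3 [3y] bond c/1=23/400: DF=(4467333/4000000 − 23/400·(0.997200+0.970800))/(1+23/400) = 9491/10000 ≈ 0.949100
step 4 [4y] bond c/1=3/80: DF=(862069/800000 − 3/80·(0.997200+0.970800+0.949100))/(1+3/80) = 2333/2500 ≈ 0.933200
step 5 [5y] zero: DF = P = 1159/1250 ≈ 0.927200
step 6 [6y] bond c/1=1/20: DF=(118419/100000 − 1/20·(0.997200+0.970800+0.949100+0.933200+0.927200))/(1+1/20) = 9003/10000 ≈ 0.900300
step 7 [7y] swap r/1=604/32785: DF=(1 − 604/32785·(0.997200+0.970800+0.949100+0.933200+0.927200+0.900300))/(1+604/32785) = 1099/1250 ≈ 0.879200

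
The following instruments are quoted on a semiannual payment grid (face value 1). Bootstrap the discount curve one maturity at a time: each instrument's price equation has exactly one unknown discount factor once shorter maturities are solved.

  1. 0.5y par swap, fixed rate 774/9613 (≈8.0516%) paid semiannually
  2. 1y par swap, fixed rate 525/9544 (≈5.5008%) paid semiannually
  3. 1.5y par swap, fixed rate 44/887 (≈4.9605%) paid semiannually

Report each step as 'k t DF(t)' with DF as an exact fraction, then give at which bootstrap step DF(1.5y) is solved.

step 1 [0.5y] swap r/2=387/9613: DF=(1 − 387/9613·(0))/(1+387/9613) = 9613/10000 ≈ 0.961300
step 2 [1y] swap r/2=525/19088: DF=(1 − 525/19088·(0.961300))/(1+525/19088) = 379/400 ≈ 0.947500
step 3 [1.5y] swap r/2=22/887: DF=(1 − 22/887·(0.961300+0.947500))/(1+22/887) = 581/625 ≈ 0.929600

1 1/2 9613/10000
2 1 379/400
3 3/2 581/625
DF(1.5y) is solved at step 3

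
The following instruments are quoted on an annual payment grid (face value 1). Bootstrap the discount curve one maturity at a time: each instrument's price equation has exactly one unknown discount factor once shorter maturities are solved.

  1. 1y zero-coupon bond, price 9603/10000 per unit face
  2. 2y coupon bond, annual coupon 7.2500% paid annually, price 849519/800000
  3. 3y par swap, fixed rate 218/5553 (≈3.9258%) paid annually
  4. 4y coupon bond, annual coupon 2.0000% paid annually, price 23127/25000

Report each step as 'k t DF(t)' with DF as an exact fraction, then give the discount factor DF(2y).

1 1 9603/10000
2 2 2313/2500
3 3 891/1000
4 4 341/400
DF(2y) = 2313/2500 ≈ 0.925200

step 1 [1y] zero: DF = P = 9603/10000 ≈ 0.960300
step 2 [2y] bond c/1=29/400: DF=(849519/800000 − 29/400·(0.960300))/(1+29/400) = 2313/2500 ≈ 0.925200
step 3 [3y] swap r/1=218/5553: DF=(1 − 218/5553·(0.960300+0.925200))/(1+218/5553) = 891/1000 ≈ 0.891000
step 4 [4y] bond c/1=1/50: DF=(23127/25000 − 1/50·(0.960300+0.925200+0.891000))/(1+1/50) = 341/400 ≈ 0.852500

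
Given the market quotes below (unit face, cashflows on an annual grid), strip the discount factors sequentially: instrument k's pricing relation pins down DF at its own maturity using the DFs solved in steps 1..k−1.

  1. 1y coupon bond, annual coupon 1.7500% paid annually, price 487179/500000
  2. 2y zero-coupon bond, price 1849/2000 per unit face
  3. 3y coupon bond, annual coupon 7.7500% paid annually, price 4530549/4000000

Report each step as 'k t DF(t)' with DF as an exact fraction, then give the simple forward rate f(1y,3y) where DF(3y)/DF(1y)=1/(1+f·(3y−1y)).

1 1 1197/1250
2 2 1849/2000
3 3 4579/5000
f(1y,3y) = ((1197/1250)/(4579/5000) − 1)/(2) = 11/482 ≈ 2.2822%

step 1 [1y] bond c/1=7/400: DF=(487179/500000 − 7/400·(0))/(1+7/400) = 1197/1250 ≈ 0.957600
step 2 [2y] zero: DF = P = 1849/2000 ≈ 0.924500
step 3 [3y] bond c/1=31/400: DF=(4530549/4000000 − 31/400·(0.957600+0.924500))/(1+31/400) = 4579/5000 ≈ 0.915800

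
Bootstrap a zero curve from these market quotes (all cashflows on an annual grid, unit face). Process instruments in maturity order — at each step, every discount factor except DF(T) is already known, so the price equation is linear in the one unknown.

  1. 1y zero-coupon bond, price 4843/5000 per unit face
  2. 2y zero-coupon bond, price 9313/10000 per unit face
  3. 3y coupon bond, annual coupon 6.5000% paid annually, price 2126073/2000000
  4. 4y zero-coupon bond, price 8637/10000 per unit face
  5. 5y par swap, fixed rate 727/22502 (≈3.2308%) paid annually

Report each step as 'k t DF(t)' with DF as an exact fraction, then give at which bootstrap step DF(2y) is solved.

1 1 4843/5000
2 2 9313/10000
3 3 4411/5000
4 4 8637/10000
5 5 4273/5000
DF(2y) is solved at step 2

step 1 [1y] zero: DF = P = 4843/5000 ≈ 0.968600
step 2 [2y] zero: DF = P = 9313/10000 ≈ 0.931300
step 3 [3y] bond c/1=13/200: DF=(2126073/2000000 − 13/200·(0.968600+0.931300))/(1+13/200) = 4411/5000 ≈ 0.882200
step 4 [4y] zero: DF = P = 8637/10000 ≈ 0.863700
step 5 [5y] swap r/1=727/22502: DF=(1 − 727/22502·(0.968600+0.931300+0.882200+0.863700))/(1+727/22502) = 4273/5000 ≈ 0.854600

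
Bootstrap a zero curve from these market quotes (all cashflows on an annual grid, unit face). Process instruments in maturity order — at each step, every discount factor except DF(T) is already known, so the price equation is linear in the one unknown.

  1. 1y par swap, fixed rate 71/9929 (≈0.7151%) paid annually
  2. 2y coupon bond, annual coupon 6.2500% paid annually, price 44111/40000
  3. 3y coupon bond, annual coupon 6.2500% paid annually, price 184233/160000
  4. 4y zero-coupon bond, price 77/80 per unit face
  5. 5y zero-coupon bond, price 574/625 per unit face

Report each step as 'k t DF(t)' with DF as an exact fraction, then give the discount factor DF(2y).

step 1 [1y] swap r/1=71/9929: DF=(1 − 71/9929·(0))/(1+71/9929) = 9929/10000 ≈ 0.992900
step 2 [2y] bond c/1=1/16: DF=(44111/40000 − 1/16·(0.992900))/(1+1/16) = 1959/2000 ≈ 0.979500
step 3 [3y] bond c/1=1/16: DF=(184233/160000 − 1/16·(0.992900+0.979500))/(1+1/16) = 9677/10000 ≈ 0.967700
step 4 [4y] zero: DF = P = 77/80 ≈ 0.962500
step 5 [5y] zero: DF = P = 574/625 ≈ 0.918400

1 1 9929/10000
2 2 1959/2000
3 3 9677/10000
4 4 77/80
5 5 574/625
DF(2y) = 1959/2000 ≈ 0.979500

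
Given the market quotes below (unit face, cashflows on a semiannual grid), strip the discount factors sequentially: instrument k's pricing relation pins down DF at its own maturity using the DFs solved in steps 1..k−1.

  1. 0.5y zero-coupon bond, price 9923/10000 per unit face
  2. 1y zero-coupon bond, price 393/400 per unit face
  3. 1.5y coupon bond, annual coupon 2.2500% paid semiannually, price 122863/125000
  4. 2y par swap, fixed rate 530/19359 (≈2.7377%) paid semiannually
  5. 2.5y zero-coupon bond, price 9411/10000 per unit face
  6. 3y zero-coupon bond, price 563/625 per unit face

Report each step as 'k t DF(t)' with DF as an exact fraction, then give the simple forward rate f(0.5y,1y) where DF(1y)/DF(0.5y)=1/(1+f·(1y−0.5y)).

1 1/2 9923/10000
2 1 393/400
3 3/2 19/20
4 2 947/1000
5 5/2 9411/10000
6 3 563/625
f(0.5y,1y) = ((9923/10000)/(393/400) − 1)/(1/2) = 196/9825 ≈ 1.9949%

step 1 [0.5y] zero: DF = P = 9923/10000 ≈ 0.992300
step 2 [1y] zero: DF = P = 393/400 ≈ 0.982500
step 3 [1.5y] bond c/2=9/800: DF=(122863/125000 − 9/800·(0.992300+0.982500))/(1+9/800) = 19/20 ≈ 0.950000
step 4 [2y] swap r/2=265/19359: DF=(1 − 265/19359·(0.992300+0.982500+0.950000))/(1+265/19359) = 947/1000 ≈ 0.947000
step 5 [2.5y] zero: DF = P = 9411/10000 ≈ 0.941100
step 6 [3y] zero: DF = P = 563/625 ≈ 0.900800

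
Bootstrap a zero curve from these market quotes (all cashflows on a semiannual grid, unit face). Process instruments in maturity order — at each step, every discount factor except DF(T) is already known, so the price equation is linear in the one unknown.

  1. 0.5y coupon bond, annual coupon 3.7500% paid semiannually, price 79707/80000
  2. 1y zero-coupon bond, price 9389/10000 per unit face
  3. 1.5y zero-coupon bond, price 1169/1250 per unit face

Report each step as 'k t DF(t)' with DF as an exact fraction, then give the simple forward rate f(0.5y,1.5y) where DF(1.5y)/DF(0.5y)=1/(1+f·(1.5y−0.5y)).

1 1/2 489/500
2 1 9389/10000
3 3/2 1169/1250
f(0.5y,1.5y) = ((489/500)/(1169/1250) − 1)/(1) = 107/2338 ≈ 4.5766%

step 1 [0.5y] bond c/2=3/160: DF=(79707/80000 − 3/160·(0))/(1+3/160) = 489/500 ≈ 0.978000
step 2 [1y] zero: DF = P = 9389/10000 ≈ 0.938900
step 3 [1.5y] zero: DF = P = 1169/1250 ≈ 0.935200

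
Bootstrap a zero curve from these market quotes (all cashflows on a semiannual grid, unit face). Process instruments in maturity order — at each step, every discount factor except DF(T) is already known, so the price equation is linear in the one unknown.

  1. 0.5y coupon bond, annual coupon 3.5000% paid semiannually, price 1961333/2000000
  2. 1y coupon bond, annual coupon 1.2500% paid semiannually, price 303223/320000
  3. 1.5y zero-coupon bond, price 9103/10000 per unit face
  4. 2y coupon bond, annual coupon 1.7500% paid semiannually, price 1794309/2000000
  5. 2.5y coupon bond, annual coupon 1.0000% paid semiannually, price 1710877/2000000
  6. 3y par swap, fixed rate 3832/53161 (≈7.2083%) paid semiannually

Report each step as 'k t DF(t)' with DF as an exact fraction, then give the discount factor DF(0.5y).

1 1/2 4819/5000
2 1 9357/10000
3 3/2 9103/10000
4 2 173/200
5 5/2 8329/10000
6 3 2021/2500
DF(0.5y) = 4819/5000 ≈ 0.963800

step 1 [0.5y] bond c/2=7/400: DF=(1961333/2000000 − 7/400·(0))/(1+7/400) = 4819/5000 ≈ 0.963800
step 2 [1y] bond c/2=1/160: DF=(303223/320000 − 1/160·(0.963800))/(1+1/160) = 9357/10000 ≈ 0.935700
step 3 [1.5y] zero: DF = P = 9103/10000 ≈ 0.910300
step 4 [2y] bond c/2=7/800: DF=(1794309/2000000 − 7/800·(0.963800+0.935700+0.910300))/(1+7/800) = 173/200 ≈ 0.865000
step 5 [2.5y] bond c/2=1/200: DF=(1710877/2000000 − 1/200·(0.963800+0.935700+0.910300+0.865000))/(1+1/200) = 8329/10000 ≈ 0.832900
step 6 [3y] swap r/2=1916/53161: DF=(1 − 1916/53161·(0.963800+0.935700+0.910300+0.865000+0.832900))/(1+1916/53161) = 2021/2500 ≈ 0.808400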